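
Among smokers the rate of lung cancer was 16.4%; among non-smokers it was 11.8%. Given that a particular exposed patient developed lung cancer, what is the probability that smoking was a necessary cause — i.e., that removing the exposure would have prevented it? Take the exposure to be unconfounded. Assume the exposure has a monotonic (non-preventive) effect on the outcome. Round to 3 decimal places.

p₁ = 0.164, p₀ = 0.118.
Under exogeneity and monotonicity, PN = (p₁ − p₀) / p₁.
PN = (0.164 − 0.118) / 0.164 = 0.046 / 0.164 ≈ 0.2805

PN ≈ 0.280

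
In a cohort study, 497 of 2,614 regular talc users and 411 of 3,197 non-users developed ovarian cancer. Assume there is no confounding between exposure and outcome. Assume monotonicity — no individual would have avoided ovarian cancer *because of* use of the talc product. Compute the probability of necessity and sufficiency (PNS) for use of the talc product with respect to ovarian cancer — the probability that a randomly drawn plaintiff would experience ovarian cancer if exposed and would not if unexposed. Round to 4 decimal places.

p₁ = P(outcome | exposed) = 497/2614 = 0.19013
p₀ = P(outcome | unexposed) = 411/3197 = 0.12856
Under exogeneity and monotonicity, PNS = p₁ − p₀.
PNS = 0.19013 − 0.12856 = 0.061572

PNS ≈ 0.0616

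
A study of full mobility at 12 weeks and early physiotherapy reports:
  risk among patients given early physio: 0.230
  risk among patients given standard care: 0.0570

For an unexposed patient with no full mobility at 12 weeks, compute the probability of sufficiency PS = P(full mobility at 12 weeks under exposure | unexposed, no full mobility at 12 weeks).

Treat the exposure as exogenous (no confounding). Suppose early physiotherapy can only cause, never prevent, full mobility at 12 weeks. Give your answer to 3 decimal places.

Let p₁ = 0.23, p₀ = 0.057.
Under exogeneity and monotonicity, PS = (p₁ − p₀) / (1 − p₀).
PS = (0.23 − 0.057) / (1 − 0.057) = 0.173 / 0.943 ≈ 0.1835

PS ≈ 0.183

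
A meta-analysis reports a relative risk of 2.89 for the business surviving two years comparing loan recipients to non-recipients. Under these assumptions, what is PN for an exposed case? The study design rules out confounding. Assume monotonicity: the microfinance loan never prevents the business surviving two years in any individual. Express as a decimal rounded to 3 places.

Under exogeneity and monotonicity, PN = (RR − 1) / RR = 1 − 1/RR.
PN = (2.89 − 1) / 2.89 = 1.89 / 2.89 ≈ 0.6540

PN ≈ 0.654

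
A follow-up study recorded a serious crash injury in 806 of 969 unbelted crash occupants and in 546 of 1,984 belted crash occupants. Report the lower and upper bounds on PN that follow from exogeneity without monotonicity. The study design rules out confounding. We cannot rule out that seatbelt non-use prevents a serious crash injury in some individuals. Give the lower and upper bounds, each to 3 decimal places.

p₁ = P(outcome | exposed) = 806/969 = 0.83179
p₀ = P(outcome | unexposed) = 546/1984 = 0.2752
Under exogeneity alone the bounds on PN are max{0,(p₁−p₀)/p₁} ≤ PN ≤ min{1,(1−p₀)/p₁}.
  lower = (p₁ − p₀)/p₁ = 0.55658 / 0.83179 ≈ 0.6691
  upper = min{1, (1 − p₀)/p₁} = 0.7248 / 0.83179 ≈ 0.8714

0.669 ≤ PN ≤ 0.871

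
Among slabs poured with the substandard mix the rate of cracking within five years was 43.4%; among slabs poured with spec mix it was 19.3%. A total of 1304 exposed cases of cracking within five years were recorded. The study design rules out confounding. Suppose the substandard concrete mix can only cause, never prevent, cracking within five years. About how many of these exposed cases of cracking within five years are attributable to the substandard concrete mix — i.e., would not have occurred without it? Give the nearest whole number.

about 724 cases

p₁ = 0.434, p₀ = 0.193.
PN = (p₁ − p₀)/p₁ = (0.434 − 0.193) / 0.434 ≈ 0.55530.
Attributable cases ≈ PN × (exposed cases) = 0.55530 × 1304 ≈ 724.11.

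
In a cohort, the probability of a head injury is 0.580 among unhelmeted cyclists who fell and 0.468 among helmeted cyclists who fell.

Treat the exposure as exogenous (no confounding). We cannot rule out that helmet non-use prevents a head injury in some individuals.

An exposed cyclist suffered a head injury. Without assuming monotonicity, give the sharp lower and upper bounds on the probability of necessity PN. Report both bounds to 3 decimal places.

Let p₁ = 0.58, p₀ = 0.468.
Under exogeneity alone the bounds on PN are max{0,(p₁−p₀)/p₁} ≤ PN ≤ min{1,(1−p₀)/p₁}.
  lower = (p₁ − p₀)/p₁ = 0.112 / 0.58 ≈ 0.1931
  upper = min{1, (1 − p₀)/p₁} = 0.532 / 0.58 ≈ 0.9172

0.193 ≤ PN ≤ 0.917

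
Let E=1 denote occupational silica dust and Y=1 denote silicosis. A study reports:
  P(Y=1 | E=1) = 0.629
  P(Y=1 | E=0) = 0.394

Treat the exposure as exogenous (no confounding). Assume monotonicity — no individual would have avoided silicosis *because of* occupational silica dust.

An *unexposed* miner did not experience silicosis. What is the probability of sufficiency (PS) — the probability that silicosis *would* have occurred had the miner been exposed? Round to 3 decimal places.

Let p₁ = 0.629, p₀ = 0.394.
Under exogeneity and monotonicity, PS = (p₁ − p₀) / (1 − p₀).
PS = (0.629 − 0.394) / (1 − 0.394) = 0.235 / 0.606 ≈ 0.3878

PS ≈ 0.388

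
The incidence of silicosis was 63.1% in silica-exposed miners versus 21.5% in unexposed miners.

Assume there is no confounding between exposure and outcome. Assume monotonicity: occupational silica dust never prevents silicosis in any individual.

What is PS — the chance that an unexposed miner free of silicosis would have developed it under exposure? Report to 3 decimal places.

PS ≈ 0.530

p₁ = 0.631, p₀ = 0.215.
Under exogeneity and monotonicity, PS = (p₁ − p₀) / (1 − p₀).
PS = (0.631 − 0.215) / (1 − 0.215) = 0.416 / 0.785 ≈ 0.5299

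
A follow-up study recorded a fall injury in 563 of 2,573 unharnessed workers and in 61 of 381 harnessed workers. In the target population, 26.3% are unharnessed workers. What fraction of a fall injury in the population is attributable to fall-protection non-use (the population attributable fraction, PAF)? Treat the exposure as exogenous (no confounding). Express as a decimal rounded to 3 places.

p₁ = P(outcome | exposed) = 563/2573 = 0.21881
p₀ = P(outcome | unexposed) = 61/381 = 0.1601
Overall risk P(Y=1) = π·p₁ + (1−π)·p₀ = 0.263×0.21881 + 0.737×0.1601 = 0.17554.
Under exogeneity, PAF = [P(Y=1) − p₀] / P(Y=1).
PAF = (0.17554 − 0.1601) / 0.17554 ≈ 0.0880

PAF ≈ 0.088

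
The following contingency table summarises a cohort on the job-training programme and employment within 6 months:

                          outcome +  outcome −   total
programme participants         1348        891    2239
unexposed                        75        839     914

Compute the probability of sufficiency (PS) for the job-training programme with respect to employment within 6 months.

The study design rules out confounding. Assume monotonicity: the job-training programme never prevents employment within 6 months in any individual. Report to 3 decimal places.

p₁ = P(outcome | exposed) = 1348/2239 = 0.60205
p₀ = P(outcome | unexposed) = 75/914 = 0.082057
Under exogeneity and monotonicity, PS = (p₁ − p₀) / (1 − p₀).
PS = (0.60205 − 0.082057) / (1 − 0.082057) = 0.52 / 0.91794 ≈ 0.5665

PS ≈ 0.566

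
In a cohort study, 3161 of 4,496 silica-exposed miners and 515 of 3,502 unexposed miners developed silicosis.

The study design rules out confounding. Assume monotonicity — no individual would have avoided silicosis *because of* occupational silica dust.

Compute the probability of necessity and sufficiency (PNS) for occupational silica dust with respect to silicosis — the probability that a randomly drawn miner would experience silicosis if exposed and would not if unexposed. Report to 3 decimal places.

p₁ = P(outcome | exposed) = 3161/4496 = 0.70307
p₀ = P(outcome | unexposed) = 515/3502 = 0.14706
Under exogeneity and monotonicity, PNS = p₁ − p₀.
PNS = 0.70307 − 0.14706 = 0.55601

PNS ≈ 0.556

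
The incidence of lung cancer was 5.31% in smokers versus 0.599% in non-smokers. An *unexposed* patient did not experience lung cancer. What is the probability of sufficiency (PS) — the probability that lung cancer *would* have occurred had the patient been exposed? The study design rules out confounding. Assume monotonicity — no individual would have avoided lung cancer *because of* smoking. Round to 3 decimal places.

PS ≈ 0.047

p₁ = 0.0531, p₀ = 0.00599.
Under exogeneity and monotonicity, PS = (p₁ − p₀) / (1 − p₀).
PS = (0.0531 − 0.00599) / (1 − 0.00599) = 0.04711 / 0.99401 ≈ 0.0474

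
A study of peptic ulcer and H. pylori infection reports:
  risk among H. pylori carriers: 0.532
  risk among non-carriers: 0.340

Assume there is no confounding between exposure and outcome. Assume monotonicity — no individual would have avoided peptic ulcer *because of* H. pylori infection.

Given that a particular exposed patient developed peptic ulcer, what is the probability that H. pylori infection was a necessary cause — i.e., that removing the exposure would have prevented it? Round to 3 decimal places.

Let p₁ = 0.532, p₀ = 0.34.
Under exogeneity and monotonicity, PN = (p₁ − p₀) / p₁.
PN = (0.532 − 0.34) / 0.532 = 0.192 / 0.532 ≈ 0.3609

PN ≈ 0.361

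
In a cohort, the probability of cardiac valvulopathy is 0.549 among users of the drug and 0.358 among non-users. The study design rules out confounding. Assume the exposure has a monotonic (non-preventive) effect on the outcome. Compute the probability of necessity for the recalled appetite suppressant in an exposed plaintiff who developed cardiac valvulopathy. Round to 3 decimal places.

Let p₁ = 0.549, p₀ = 0.358.
Under exogeneity and monotonicity, PN = (p₁ − p₀) / p₁.
PN = (0.549 − 0.358) / 0.549 = 0.191 / 0.549 ≈ 0.3479

PN ≈ 0.348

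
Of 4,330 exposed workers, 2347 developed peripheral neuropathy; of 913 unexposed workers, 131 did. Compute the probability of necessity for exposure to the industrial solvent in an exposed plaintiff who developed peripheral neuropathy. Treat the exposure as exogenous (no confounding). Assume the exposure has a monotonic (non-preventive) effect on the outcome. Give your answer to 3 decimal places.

PN ≈ 0.735

p₁ = P(outcome | exposed) = 2347/4330 = 0.54203
p₀ = P(outcome | unexposed) = 131/913 = 0.14348
Under exogeneity and monotonicity, PN = (p₁ − p₀) / p₁.
PN = (0.54203 − 0.14348) / 0.54203 = 0.39855 / 0.54203 ≈ 0.7353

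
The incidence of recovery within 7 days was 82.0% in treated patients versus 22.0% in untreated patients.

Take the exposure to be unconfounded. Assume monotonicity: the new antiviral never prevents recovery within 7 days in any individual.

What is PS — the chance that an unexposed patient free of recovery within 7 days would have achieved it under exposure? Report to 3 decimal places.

PS ≈ 0.769

p₁ = 0.82, p₀ = 0.22.
Under exogeneity and monotonicity, PS = (p₁ − p₀) / (1 − p₀).
PS = (0.82 − 0.22) / (1 − 0.22) = 0.6 / 0.78 ≈ 0.7692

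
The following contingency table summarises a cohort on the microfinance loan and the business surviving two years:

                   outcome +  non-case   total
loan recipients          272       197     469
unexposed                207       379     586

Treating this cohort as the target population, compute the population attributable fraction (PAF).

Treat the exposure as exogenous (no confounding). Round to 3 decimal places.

PAF ≈ 0.222

p₁ = P(outcome | exposed) = 272/469 = 0.57996
p₀ = P(outcome | unexposed) = 207/586 = 0.35324
Exposure prevalence π = 469/1055 = 0.44455; overall risk P(Y=1) = 0.45403.
Under exogeneity, PAF = [P(Y=1) − p₀]/P(Y=1).
PAF = (0.45403 − 0.35324) / 0.45403 ≈ 0.2220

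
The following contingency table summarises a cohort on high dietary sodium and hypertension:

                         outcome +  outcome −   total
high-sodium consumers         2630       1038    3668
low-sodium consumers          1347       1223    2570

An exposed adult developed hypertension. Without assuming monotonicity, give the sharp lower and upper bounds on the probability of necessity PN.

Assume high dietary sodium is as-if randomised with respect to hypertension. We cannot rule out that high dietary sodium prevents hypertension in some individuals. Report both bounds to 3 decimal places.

p₁ = P(outcome | exposed) = 2630/3668 = 0.71701
p₀ = P(outcome | unexposed) = 1347/2570 = 0.52412
Under exogeneity alone the bounds on PN are max{0,(p₁−p₀)/p₁} ≤ PN ≤ min{1,(1−p₀)/p₁}.
  lower = (p₁ − p₀)/p₁ = 0.19289 / 0.71701 ≈ 0.2690
  upper = min{1, (1 − p₀)/p₁} = 0.47588 / 0.71701 ≈ 0.6637

0.269 ≤ PN ≤ 0.664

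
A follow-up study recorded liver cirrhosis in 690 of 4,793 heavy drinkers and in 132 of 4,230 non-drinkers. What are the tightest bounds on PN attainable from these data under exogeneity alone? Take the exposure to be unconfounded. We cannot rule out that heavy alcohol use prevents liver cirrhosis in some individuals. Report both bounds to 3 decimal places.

0.783 ≤ PN ≤ 1.000

p₁ = P(outcome | exposed) = 690/4793 = 0.14396
p₀ = P(outcome | unexposed) = 132/4230 = 0.031206
Under exogeneity alone the bounds on PN are max{0,(p₁−p₀)/p₁} ≤ PN ≤ min{1,(1−p₀)/p₁}.
  lower = (p₁ − p₀)/p₁ = 0.11275 / 0.14396 ≈ 0.7832
  upper = min{1, (1 − p₀)/p₁} = 0.96879 / 0.14396 ≈ 6.7296 → capped at 1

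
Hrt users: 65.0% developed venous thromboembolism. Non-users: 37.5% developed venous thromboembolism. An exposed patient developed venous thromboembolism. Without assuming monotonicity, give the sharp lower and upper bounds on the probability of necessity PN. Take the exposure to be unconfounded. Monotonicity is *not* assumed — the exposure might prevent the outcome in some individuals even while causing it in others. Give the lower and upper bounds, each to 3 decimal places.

0.423 ≤ PN ≤ 0.962

p₁ = 0.65, p₀ = 0.375.
Under exogeneity alone the bounds on PN are max{0,(p₁−p₀)/p₁} ≤ PN ≤ min{1,(1−p₀)/p₁}.
  lower = (p₁ − p₀)/p₁ = 0.275 / 0.65 ≈ 0.4231
  upper = min{1, (1 − p₀)/p₁} = 0.625 / 0.65 ≈ 0.9615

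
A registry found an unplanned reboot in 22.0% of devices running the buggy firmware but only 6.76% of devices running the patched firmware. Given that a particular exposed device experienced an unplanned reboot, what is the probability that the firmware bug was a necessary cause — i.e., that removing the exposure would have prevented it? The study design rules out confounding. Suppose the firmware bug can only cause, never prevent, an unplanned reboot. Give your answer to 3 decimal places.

PN ≈ 0.693

p₁ = 0.22, p₀ = 0.0676.
Under exogeneity and monotonicity, PN = (p₁ − p₀) / p₁.
PN = (0.22 − 0.0676) / 0.22 = 0.1524 / 0.22 ≈ 0.6927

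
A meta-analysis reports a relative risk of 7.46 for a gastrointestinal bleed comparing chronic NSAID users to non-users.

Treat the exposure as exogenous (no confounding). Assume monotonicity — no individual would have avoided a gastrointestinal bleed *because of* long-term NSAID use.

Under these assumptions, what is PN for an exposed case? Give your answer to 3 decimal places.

PN ≈ 0.866

Under exogeneity and monotonicity, PN = (RR − 1) / RR = 1 − 1/RR.
PN = (7.46 − 1) / 7.46 = 6.46 / 7.46 ≈ 0.8660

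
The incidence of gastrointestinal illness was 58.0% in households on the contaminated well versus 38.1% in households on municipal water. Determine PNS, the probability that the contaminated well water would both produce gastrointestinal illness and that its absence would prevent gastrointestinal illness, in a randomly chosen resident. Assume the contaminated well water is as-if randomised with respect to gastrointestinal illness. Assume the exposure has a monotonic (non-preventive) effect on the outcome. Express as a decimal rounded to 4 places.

p₁ = 0.58, p₀ = 0.381.
Under exogeneity and monotonicity, PNS = p₁ − p₀.
PNS = 0.58 − 0.381 = 0.199

PNS ≈ 0.1990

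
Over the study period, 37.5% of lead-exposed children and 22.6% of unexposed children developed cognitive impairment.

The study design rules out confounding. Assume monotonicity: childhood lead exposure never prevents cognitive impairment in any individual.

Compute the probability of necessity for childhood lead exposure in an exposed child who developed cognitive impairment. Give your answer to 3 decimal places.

p₁ = 0.375, p₀ = 0.226.
Under exogeneity and monotonicity, PN = (p₁ − p₀) / p₁.
PN = (0.375 − 0.226) / 0.375 = 0.149 / 0.375 ≈ 0.3973

PN ≈ 0.397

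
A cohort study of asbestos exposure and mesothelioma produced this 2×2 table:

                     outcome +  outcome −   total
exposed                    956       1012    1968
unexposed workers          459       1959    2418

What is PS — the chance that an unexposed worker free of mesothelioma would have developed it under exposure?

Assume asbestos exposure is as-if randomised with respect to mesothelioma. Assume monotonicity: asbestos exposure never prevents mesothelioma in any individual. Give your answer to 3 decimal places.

p₁ = P(outcome | exposed) = 956/1968 = 0.48577
p₀ = P(outcome | unexposed) = 459/2418 = 0.18983
Under exogeneity and monotonicity, PS = (p₁ − p₀) / (1 − p₀).
PS = (0.48577 − 0.18983) / (1 − 0.18983) = 0.29595 / 0.81017 ≈ 0.3653

PS ≈ 0.365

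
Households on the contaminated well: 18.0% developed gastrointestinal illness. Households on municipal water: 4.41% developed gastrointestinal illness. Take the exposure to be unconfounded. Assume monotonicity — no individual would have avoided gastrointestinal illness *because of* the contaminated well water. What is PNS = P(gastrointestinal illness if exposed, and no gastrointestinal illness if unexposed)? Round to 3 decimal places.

p₁ = 0.18, p₀ = 0.0441.
Under exogeneity and monotonicity, PNS = p₁ − p₀.
PNS = 0.18 − 0.0441 = 0.1359

PNS ≈ 0.136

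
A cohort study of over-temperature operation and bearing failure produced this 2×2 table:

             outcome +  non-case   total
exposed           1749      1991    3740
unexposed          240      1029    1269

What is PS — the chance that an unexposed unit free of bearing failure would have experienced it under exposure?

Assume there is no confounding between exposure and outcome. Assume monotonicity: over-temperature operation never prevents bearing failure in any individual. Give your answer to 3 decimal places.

p₁ = P(outcome | exposed) = 1749/3740 = 0.46765
p₀ = P(outcome | unexposed) = 240/1269 = 0.18913
Under exogeneity and monotonicity, PS = (p₁ − p₀) / (1 − p₀).
PS = (0.46765 − 0.18913) / (1 − 0.18913) = 0.27852 / 0.81087 ≈ 0.3435

PS ≈ 0.343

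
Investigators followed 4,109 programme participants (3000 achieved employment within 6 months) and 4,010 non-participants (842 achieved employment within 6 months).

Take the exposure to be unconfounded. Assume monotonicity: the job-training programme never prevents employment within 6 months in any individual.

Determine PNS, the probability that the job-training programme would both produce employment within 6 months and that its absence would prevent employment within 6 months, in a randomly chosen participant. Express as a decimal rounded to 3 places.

p₁ = P(outcome | exposed) = 3000/4109 = 0.7301
p₀ = P(outcome | unexposed) = 842/4010 = 0.20998
Under exogeneity and monotonicity, PNS = p₁ − p₀.
PNS = 0.7301 − 0.20998 = 0.52013

PNS ≈ 0.520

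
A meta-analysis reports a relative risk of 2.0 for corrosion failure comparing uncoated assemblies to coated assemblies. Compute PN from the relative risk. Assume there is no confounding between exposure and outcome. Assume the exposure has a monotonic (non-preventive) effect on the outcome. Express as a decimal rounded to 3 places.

PN ≈ 0.500

Under exogeneity and monotonicity, PN = (RR − 1) / RR = 1 − 1/RR.
PN = (2.0 − 1) / 2.0 = 1 / 2.0 ≈ 0.5000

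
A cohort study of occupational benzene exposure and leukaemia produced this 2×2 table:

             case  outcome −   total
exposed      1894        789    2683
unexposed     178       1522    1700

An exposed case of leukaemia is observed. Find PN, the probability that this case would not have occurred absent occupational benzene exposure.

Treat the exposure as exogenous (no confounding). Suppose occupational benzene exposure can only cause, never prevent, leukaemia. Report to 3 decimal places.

p₁ = P(outcome | exposed) = 1894/2683 = 0.70593
p₀ = P(outcome | unexposed) = 178/1700 = 0.10471
Under exogeneity and monotonicity, PN = (p₁ − p₀) / p₁.
PN = (0.70593 − 0.10471) / 0.70593 = 0.60122 / 0.70593 ≈ 0.8517

PN ≈ 0.852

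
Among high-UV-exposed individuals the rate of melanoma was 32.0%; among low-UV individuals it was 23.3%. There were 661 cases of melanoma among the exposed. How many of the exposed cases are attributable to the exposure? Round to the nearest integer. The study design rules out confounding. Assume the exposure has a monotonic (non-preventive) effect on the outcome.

about 180 cases

p₁ = 0.32, p₀ = 0.233.
PN = (p₁ − p₀)/p₁ = (0.32 − 0.233) / 0.32 ≈ 0.27187.
Attributable cases ≈ PN × (exposed cases) = 0.27187 × 661 ≈ 179.71.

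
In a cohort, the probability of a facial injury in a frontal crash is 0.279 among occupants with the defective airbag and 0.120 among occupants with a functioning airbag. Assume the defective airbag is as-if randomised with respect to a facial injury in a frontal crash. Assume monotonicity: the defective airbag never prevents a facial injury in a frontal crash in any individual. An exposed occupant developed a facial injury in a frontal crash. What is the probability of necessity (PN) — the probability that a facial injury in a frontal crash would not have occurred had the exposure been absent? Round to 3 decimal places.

PN ≈ 0.570

Let p₁ = 0.279, p₀ = 0.12.
Under exogeneity and monotonicity, PN = (p₁ − p₀) / p₁.
PN = (0.279 − 0.12) / 0.279 = 0.159 / 0.279 ≈ 0.5699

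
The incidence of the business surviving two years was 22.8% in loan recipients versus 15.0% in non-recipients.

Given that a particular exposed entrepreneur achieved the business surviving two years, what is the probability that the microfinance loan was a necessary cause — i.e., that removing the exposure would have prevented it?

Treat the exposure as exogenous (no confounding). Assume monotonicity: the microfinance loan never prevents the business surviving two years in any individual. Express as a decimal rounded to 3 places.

p₁ = 0.228, p₀ = 0.15.
Under exogeneity and monotonicity, PN = (p₁ − p₀) / p₁.
PN = (0.228 − 0.15) / 0.228 = 0.078 / 0.228 ≈ 0.3421

PN ≈ 0.342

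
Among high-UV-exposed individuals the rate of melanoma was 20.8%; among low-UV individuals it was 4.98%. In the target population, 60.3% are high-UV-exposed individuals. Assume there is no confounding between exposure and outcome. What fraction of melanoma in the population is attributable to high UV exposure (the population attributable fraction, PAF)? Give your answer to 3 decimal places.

p₁ = 0.208, p₀ = 0.0498.
Overall risk P(Y=1) = π·p₁ + (1−π)·p₀ = 0.603×0.208 + 0.397×0.0498 = 0.14519.
Under exogeneity, PAF = [P(Y=1) − p₀] / P(Y=1).
PAF = (0.14519 − 0.0498) / 0.14519 ≈ 0.6570

PAF ≈ 0.657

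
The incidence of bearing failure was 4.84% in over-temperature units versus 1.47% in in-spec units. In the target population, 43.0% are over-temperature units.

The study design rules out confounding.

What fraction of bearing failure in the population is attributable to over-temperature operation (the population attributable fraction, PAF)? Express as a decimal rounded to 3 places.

p₁ = 0.0484, p₀ = 0.0147.
Overall risk P(Y=1) = π·p₁ + (1−π)·p₀ = 0.43×0.0484 + 0.57×0.0147 = 0.029191.
Under exogeneity, PAF = [P(Y=1) − p₀] / P(Y=1).
PAF = (0.029191 − 0.0147) / 0.029191 ≈ 0.4964

PAF ≈ 0.496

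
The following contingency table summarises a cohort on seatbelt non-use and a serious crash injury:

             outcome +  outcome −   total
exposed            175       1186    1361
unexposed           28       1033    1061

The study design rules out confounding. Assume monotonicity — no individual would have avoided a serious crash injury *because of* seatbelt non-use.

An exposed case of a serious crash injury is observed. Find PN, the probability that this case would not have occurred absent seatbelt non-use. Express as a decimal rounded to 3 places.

PN ≈ 0.795

p₁ = P(outcome | exposed) = 175/1361 = 0.12858
p₀ = P(outcome | unexposed) = 28/1061 = 0.02639
Under exogeneity and monotonicity, PN = (p₁ − p₀)/p₁.
PN = (0.12858 − 0.02639) / 0.12858 ≈ 0.7948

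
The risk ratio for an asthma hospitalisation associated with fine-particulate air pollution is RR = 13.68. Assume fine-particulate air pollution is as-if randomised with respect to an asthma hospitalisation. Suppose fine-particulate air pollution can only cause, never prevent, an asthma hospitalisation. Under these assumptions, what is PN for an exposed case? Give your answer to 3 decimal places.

Under exogeneity and monotonicity, PN = (RR − 1) / RR = 1 − 1/RR.
PN = (13.68 − 1) / 13.68 = 12.68 / 13.68 ≈ 0.9269

PN ≈ 0.927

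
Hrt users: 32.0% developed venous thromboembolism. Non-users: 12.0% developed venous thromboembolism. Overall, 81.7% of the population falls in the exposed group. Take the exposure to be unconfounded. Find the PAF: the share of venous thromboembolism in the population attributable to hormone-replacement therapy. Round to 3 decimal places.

PAF ≈ 0.577

p₁ = 0.32, p₀ = 0.12.
Overall risk P(Y=1) = π·p₁ + (1−π)·p₀ = 0.817×0.32 + 0.183×0.12 = 0.2834.
Under exogeneity, PAF = [P(Y=1) − p₀] / P(Y=1).
PAF = (0.2834 − 0.12) / 0.2834 ≈ 0.5766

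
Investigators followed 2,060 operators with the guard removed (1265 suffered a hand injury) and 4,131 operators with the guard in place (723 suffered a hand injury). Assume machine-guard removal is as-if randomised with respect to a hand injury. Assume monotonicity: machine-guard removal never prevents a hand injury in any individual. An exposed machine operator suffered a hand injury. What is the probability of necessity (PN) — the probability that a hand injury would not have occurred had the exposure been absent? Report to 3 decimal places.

p₁ = P(outcome | exposed) = 1265/2060 = 0.61408
p₀ = P(outcome | unexposed) = 723/4131 = 0.17502
Under exogeneity and monotonicity, PN = (p₁ − p₀) / p₁.
PN = (0.61408 − 0.17502) / 0.61408 = 0.43906 / 0.61408 ≈ 0.7150

PN ≈ 0.715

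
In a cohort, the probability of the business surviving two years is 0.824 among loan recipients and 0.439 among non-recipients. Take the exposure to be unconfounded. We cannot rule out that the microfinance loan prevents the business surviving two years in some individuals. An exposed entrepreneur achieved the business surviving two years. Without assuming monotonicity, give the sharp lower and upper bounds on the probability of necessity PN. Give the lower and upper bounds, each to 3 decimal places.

0.467 ≤ PN ≤ 0.681

Let p₁ = 0.824, p₀ = 0.439.
Under exogeneity alone the bounds on PN are max{0,(p₁−p₀)/p₁} ≤ PN ≤ min{1,(1−p₀)/p₁}.
  lower = (p₁ − p₀)/p₁ = 0.385 / 0.824 ≈ 0.4672
  upper = min{1, (1 − p₀)/p₁} = 0.561 / 0.824 ≈ 0.6808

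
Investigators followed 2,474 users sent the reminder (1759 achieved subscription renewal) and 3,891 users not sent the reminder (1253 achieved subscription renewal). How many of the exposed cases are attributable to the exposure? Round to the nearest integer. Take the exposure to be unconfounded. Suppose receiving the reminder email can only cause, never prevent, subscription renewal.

about 962 cases

p₁ = P(outcome | exposed) = 1759/2474 = 0.71099
p₀ = P(outcome | unexposed) = 1253/3891 = 0.32203
PN = (p₁ − p₀)/p₁ = (0.71099 − 0.32203) / 0.71099 ≈ 0.54708.
Attributable cases ≈ PN × (exposed cases) = 0.54708 × 1759 ≈ 962.31.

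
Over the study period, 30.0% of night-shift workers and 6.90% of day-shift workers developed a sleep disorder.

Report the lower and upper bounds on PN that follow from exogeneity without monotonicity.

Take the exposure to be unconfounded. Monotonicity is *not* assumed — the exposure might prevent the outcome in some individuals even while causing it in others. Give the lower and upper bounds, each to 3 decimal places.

0.770 ≤ PN ≤ 1.000

p₁ = 0.3, p₀ = 0.069.
Under exogeneity alone the bounds on PN are max{0,(p₁−p₀)/p₁} ≤ PN ≤ min{1,(1−p₀)/p₁}.
  lower = (p₁ − p₀)/p₁ = 0.231 / 0.3 ≈ 0.7700
  upper = min{1, (1 − p₀)/p₁} = 0.931 / 0.3 ≈ 3.1033 → capped at 1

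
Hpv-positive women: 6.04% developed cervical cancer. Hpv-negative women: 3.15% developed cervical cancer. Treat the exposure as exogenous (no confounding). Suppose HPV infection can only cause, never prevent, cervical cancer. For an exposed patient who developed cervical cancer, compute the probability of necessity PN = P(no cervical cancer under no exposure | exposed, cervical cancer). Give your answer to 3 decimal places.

PN ≈ 0.478

p₁ = 0.0604, p₀ = 0.0315.
Under exogeneity and monotonicity, PN = (p₁ − p₀) / p₁.
PN = (0.0604 − 0.0315) / 0.0604 = 0.0289 / 0.0604 ≈ 0.4785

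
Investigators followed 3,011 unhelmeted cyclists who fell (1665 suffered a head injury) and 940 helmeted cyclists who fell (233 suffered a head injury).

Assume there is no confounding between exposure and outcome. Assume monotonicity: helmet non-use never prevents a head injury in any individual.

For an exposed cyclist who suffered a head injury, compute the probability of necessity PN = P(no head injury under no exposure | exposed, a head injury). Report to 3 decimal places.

p₁ = P(outcome | exposed) = 1665/3011 = 0.55297
p₀ = P(outcome | unexposed) = 233/940 = 0.24787
Under exogeneity and monotonicity, PN = (p₁ − p₀) / p₁.
PN = (0.55297 − 0.24787) / 0.55297 = 0.3051 / 0.55297 ≈ 0.5517

PN ≈ 0.552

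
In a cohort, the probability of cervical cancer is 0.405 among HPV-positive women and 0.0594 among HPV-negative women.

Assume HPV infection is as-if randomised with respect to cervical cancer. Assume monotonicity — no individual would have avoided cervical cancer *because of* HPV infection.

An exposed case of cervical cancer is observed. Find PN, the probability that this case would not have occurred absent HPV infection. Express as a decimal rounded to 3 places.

Let p₁ = 0.405, p₀ = 0.0594.
Under exogeneity and monotonicity, PN = (p₁ − p₀) / p₁.
PN = (0.405 − 0.0594) / 0.405 = 0.3456 / 0.405 ≈ 0.8533

PN ≈ 0.853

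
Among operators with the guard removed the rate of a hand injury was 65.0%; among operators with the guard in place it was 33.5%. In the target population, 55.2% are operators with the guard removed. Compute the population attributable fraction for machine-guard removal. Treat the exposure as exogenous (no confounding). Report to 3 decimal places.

p₁ = 0.65, p₀ = 0.335.
Overall risk P(Y=1) = π·p₁ + (1−π)·p₀ = 0.552×0.65 + 0.448×0.335 = 0.50888.
Under exogeneity, PAF = [P(Y=1) − p₀] / P(Y=1).
PAF = (0.50888 − 0.335) / 0.50888 ≈ 0.3417

PAF ≈ 0.342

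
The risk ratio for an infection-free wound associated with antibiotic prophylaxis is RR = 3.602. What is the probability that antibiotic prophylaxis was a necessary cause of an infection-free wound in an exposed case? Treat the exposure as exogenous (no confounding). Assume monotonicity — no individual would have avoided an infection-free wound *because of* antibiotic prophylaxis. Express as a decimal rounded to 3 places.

PN ≈ 0.722

Under exogeneity and monotonicity, PN = (RR − 1) / RR = 1 − 1/RR.
PN = (3.602 − 1) / 3.602 = 2.602 / 3.602 ≈ 0.7224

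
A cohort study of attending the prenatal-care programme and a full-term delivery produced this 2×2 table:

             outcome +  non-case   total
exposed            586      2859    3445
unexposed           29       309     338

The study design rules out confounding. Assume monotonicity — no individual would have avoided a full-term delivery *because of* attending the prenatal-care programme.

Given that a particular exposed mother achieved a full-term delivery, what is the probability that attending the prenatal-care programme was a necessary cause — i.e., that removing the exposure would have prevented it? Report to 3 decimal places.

p₁ = P(outcome | exposed) = 586/3445 = 0.1701
p₀ = P(outcome | unexposed) = 29/338 = 0.085799
Under exogeneity and monotonicity, PN = (p₁ − p₀)/p₁.
PN = (0.1701 − 0.085799) / 0.1701 ≈ 0.4956

PN ≈ 0.496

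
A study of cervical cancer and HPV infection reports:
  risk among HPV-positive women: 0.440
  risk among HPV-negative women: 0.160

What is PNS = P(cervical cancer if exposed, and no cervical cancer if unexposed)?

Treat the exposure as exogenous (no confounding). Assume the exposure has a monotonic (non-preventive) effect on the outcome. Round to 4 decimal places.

Let p₁ = 0.44, p₀ = 0.16.
Under exogeneity and monotonicity, PNS = p₁ − p₀.
PNS = 0.44 − 0.16 = 0.28

PNS ≈ 0.2800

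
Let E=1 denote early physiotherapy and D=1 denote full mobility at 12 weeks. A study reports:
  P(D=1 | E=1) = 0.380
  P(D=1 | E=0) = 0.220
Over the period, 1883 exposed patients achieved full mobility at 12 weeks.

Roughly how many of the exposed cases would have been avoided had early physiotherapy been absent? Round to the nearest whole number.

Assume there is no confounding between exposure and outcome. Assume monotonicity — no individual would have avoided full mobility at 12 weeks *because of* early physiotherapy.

Let p₁ = 0.38, p₀ = 0.22.
PN = (p₁ − p₀)/p₁ = (0.38 − 0.22) / 0.38 ≈ 0.42105.
Attributable cases ≈ PN × (exposed cases) = 0.42105 × 1883 ≈ 792.84.

about 793 cases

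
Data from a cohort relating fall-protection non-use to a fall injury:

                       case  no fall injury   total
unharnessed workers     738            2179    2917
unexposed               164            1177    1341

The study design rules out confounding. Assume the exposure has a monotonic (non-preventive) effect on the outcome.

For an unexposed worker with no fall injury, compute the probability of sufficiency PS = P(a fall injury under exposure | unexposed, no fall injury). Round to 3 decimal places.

PS ≈ 0.149

p₁ = P(outcome | exposed) = 738/2917 = 0.253
p₀ = P(outcome | unexposed) = 164/1341 = 0.1223
Under exogeneity and monotonicity, PS = (p₁ − p₀) / (1 − p₀).
PS = (0.253 − 0.1223) / (1 − 0.1223) = 0.1307 / 0.8777 ≈ 0.1489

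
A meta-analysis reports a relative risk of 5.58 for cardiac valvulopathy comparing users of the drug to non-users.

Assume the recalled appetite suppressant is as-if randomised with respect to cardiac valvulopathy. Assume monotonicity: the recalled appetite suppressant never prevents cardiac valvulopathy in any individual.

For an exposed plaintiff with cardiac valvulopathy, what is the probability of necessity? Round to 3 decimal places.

Under exogeneity and monotonicity, PN = (RR − 1) / RR = 1 − 1/RR.
PN = (5.58 − 1) / 5.58 = 4.58 / 5.58 ≈ 0.8208

PN ≈ 0.821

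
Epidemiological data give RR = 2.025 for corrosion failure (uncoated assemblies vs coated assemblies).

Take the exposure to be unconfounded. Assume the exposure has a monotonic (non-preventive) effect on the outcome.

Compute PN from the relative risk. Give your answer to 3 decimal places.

Under exogeneity and monotonicity, PN = (RR − 1) / RR = 1 − 1/RR.
PN = (2.025 − 1) / 2.025 = 1.025 / 2.025 ≈ 0.5062

PN ≈ 0.506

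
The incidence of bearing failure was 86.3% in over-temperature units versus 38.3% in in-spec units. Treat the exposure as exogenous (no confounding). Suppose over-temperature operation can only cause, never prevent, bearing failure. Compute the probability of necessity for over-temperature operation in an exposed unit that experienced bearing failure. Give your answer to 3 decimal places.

p₁ = 0.863, p₀ = 0.383.
Under exogeneity and monotonicity, PN = (p₁ − p₀) / p₁.
PN = (0.863 − 0.383) / 0.863 = 0.48 / 0.863 ≈ 0.5562

PN ≈ 0.556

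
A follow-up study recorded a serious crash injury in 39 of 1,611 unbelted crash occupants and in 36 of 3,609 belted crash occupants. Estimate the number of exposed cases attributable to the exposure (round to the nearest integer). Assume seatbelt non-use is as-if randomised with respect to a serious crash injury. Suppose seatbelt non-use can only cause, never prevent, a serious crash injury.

p₁ = P(outcome | exposed) = 39/1611 = 0.024209
p₀ = P(outcome | unexposed) = 36/3609 = 0.0099751
PN = (p₁ − p₀)/p₁ = (0.024209 − 0.0099751) / 0.024209 ≈ 0.58795.
Attributable cases ≈ PN × (exposed cases) = 0.58795 × 39 ≈ 22.93.

about 23 cases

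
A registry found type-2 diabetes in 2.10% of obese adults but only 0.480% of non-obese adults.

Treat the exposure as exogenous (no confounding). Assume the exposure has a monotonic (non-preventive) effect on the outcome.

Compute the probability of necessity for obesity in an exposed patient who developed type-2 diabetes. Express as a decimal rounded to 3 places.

PN ≈ 0.771

p₁ = 0.021, p₀ = 0.0048.
Under exogeneity and monotonicity, PN = (p₁ − p₀) / p₁.
PN = (0.021 − 0.0048) / 0.021 = 0.0162 / 0.021 ≈ 0.7714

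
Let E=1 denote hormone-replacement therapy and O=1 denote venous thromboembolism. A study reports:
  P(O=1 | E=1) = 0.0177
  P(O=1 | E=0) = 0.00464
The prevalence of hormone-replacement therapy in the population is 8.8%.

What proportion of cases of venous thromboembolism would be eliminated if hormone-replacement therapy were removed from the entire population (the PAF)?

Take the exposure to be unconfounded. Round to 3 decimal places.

PAF ≈ 0.199

Let p₁ = 0.0177, p₀ = 0.00464.
Overall risk P(Y=1) = π·p₁ + (1−π)·p₀ = 0.088×0.0177 + 0.912×0.00464 = 0.0057893.
Under exogeneity, PAF = [P(Y=1) − p₀] / P(Y=1).
PAF = (0.0057893 − 0.00464) / 0.0057893 ≈ 0.1985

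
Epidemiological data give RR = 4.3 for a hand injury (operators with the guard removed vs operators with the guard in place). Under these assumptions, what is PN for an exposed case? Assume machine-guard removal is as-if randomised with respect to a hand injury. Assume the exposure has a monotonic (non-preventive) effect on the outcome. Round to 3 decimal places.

Under exogeneity and monotonicity, PN = (RR − 1) / RR = 1 − 1/RR.
PN = (4.3 − 1) / 4.3 = 3.3 / 4.3 ≈ 0.7674

PN ≈ 0.767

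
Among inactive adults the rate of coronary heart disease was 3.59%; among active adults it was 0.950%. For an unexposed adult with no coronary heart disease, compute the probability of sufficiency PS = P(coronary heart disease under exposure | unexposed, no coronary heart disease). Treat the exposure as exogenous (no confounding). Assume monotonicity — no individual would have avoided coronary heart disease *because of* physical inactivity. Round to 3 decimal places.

PS ≈ 0.027

p₁ = 0.0359, p₀ = 0.0095.
Under exogeneity and monotonicity, PS = (p₁ − p₀) / (1 − p₀).
PS = (0.0359 − 0.0095) / (1 − 0.0095) = 0.0264 / 0.9905 ≈ 0.0267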